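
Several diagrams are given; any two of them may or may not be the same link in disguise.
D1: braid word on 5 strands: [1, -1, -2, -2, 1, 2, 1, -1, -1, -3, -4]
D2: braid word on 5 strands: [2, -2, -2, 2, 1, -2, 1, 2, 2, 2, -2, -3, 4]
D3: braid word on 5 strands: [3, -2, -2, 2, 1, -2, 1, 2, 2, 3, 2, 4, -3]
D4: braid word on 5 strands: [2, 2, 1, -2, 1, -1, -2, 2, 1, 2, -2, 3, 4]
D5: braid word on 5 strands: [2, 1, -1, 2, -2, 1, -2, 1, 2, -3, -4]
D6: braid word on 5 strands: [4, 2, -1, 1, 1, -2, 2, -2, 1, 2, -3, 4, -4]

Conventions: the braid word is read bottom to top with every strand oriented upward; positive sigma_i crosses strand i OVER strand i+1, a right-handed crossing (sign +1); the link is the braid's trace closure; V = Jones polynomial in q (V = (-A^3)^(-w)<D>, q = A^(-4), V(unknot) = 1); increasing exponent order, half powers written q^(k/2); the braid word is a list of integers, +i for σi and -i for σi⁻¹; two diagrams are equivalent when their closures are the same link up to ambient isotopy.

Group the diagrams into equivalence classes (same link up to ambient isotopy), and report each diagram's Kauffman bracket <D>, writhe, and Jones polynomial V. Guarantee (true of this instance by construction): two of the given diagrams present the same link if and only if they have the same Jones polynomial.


equivalence classes: {D1} | {D2, D3, D4, D5, D6}
D1 (bracket A^-7 + A; 11 crossings at w = -3): V = -q^(-5/2) - q^(-1/2)
D2 (bracket A^-9 + A^-1 - A^3 + A^7; 13 crossings at w = +3): V = -q^(1/2) + q^(3/2) - q^(5/2) - q^(9/2)
V(D3) = -q^(1/2) + q^(3/2) - q^(5/2) - q^(9/2)  [13 crossings, <D> = A^-3 + A^5 - A^9 + A^13, w = +5]
V(D4) = -q^(1/2) + q^(3/2) - q^(5/2) - q^(9/2)  [13 crossings, <D> = A^-3 + A^5 - A^9 + A^13, w = +5]
V(D5) = -q^(1/2) + q^(3/2) - q^(5/2) - q^(9/2)  (w +1, c 11, <D> = A^-15 + A^-7 - A^-3 + A)
V(D6) = -q^(1/2) + q^(3/2) - q^(5/2) - q^(9/2)  [13 crossings, <D> = A^-9 + A^-1 - A^3 + A^7, w = +3]
key observation: V(q) takes 2 values over 6 diagrams, fixing the grouping


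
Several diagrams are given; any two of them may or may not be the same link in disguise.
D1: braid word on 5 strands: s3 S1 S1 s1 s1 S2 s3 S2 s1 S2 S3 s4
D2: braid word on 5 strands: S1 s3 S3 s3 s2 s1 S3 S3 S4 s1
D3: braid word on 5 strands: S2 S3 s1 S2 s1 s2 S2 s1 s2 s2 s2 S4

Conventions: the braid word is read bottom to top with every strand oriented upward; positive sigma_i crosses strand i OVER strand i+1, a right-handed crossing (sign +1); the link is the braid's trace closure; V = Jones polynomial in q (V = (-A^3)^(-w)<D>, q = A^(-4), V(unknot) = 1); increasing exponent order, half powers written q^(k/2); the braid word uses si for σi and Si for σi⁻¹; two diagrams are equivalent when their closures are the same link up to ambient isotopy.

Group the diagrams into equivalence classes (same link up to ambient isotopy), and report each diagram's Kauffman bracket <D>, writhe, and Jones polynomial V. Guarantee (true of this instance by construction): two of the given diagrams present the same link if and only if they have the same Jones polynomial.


classes: {D1} | {D2} | {D3}
V(D1) = -q^-4 + q^-3 + q^-1  [12 crossings, <D> = A^4 + A^12 - A^16, w = 0]
V(D2) = 1  (w 0, c 10, <D> = 1)
V(D3) = q - q^2 + 2q^3 - q^4 + q^5 - q^6  (w +2, c 12, <D> = -A^-18 + A^-14 - A^-10 + 2A^-6 - A^-2 + A^2)
insight: V(q) takes 3 values over 3 diagrams, fixing the grouping


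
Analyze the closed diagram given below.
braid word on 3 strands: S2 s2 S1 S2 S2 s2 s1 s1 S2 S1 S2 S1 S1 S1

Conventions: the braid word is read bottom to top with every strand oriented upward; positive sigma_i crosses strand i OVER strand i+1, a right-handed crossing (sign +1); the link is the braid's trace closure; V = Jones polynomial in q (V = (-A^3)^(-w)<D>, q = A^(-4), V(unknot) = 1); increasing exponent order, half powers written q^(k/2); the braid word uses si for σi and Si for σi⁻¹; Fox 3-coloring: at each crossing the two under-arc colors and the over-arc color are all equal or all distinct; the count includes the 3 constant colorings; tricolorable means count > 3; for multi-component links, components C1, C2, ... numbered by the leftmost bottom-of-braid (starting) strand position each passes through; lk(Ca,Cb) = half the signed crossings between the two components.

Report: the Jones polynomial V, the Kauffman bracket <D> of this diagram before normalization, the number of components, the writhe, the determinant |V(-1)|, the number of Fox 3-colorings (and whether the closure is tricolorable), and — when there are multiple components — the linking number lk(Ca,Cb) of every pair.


Jones polynomial: V(q) = -q^-9 + q^-8 - 2q^-7 + 3q^-6 - 2q^-5 + 2q^-4 - q^-3 + q^-2
<D> = A^-10 - A^-6 + 2A^-2 - 2A^2 + 3A^6 - 2A^10 + A^14 - A^18; writhe -6
components 1, writhe -6 (14 crossings)
3-colorings: 3 of 3^14, det 13 — not tricolorable
note: w = -6 shifts under R1 moves; the (-A^3)^(6) factor cancels that in V


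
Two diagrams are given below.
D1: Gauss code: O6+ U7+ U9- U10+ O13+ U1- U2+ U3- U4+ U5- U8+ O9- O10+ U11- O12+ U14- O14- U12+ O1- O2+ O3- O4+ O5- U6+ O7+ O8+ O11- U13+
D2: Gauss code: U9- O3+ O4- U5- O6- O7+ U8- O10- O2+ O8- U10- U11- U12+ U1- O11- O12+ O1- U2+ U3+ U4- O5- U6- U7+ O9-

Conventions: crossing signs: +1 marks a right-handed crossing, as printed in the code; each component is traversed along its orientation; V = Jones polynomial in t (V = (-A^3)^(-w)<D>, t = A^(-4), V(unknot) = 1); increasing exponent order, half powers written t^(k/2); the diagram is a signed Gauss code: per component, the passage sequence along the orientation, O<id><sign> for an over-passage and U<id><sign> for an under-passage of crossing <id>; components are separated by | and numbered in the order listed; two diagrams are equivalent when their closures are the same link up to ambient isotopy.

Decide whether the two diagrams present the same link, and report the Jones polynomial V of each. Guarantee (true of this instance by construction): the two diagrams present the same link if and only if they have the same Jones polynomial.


equivalent: no
V(D1) = t + t^3 - t^4  (w +2, c 14, <D> = -A^-10 + A^-6 + A^2)
V(D2) = 1  [12 crossings, <D> = A^-12, w = -4]
key observation: V(t) takes 2 values over 2 diagrams, fixing the grouping


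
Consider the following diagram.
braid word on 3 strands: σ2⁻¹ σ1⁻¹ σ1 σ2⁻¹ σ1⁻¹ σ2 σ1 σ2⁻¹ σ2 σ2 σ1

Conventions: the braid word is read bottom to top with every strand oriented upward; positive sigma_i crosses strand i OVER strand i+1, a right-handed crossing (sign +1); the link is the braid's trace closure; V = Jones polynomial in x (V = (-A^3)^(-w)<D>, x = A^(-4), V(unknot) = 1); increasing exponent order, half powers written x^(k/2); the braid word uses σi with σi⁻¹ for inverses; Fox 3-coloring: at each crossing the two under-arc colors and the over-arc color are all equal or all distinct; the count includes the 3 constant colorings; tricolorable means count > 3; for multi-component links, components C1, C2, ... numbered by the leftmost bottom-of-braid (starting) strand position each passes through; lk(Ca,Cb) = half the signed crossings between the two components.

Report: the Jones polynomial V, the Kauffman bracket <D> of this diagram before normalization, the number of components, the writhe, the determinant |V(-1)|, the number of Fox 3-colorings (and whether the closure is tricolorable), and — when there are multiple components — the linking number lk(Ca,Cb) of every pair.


Jones polynomial: V(x) = -x^(1/2) - x^(5/2)
<D> = A^-7 + A; writhe +1
components 2, writhe +1 (11 crossings)
linking number lk(C1,C2) = +1
3-colorings: 3 of 3^11, det 2 — not tricolorable
note: span 2 respects span(V) <= c + mu - 1 = 12 for this 2-component diagram


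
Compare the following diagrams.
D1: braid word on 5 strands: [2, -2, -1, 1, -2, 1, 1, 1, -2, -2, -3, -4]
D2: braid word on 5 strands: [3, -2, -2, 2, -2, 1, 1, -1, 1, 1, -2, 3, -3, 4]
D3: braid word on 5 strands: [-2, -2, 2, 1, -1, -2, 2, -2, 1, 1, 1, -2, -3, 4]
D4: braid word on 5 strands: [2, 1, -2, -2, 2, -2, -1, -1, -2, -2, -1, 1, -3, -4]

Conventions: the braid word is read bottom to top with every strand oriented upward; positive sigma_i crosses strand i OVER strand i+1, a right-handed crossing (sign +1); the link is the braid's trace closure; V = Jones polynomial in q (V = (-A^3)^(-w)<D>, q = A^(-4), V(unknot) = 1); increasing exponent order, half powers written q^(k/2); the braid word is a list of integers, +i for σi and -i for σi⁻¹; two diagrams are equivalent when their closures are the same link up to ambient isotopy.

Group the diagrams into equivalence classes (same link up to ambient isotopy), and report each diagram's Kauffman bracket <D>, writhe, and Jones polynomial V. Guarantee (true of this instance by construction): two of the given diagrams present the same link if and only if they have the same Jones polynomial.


grouping into links: {D1, D2, D3} | {D4}
V(D1) = -q^-3 + q^-2 - q^-1 + 3 - q + q^2 - q^3  (w -2, c 12, <D> = -A^-18 + A^-14 - A^-10 + 3A^-6 - A^-2 + A^2 - A^6)
D2 (bracket -A^-6 + A^-2 - A^2 + 3A^6 - A^10 + A^14 - A^18; 14 crossings at w = +2): V = -q^-3 + q^-2 - q^-1 + 3 - q + q^2 - q^3
V(D3) = -q^-3 + q^-2 - q^-1 + 3 - q + q^2 - q^3  (w 0, c 14, <D> = -A^-12 + A^-8 - A^-4 + 3 - A^4 + A^8 - A^12)
D4 (bracket A^-14 - A^-10 + 2A^-6 - A^-2 + A^2 - A^6; 14 crossings at w = -6): V = -q^-6 + q^-5 - q^-4 + 2q^-3 - q^-2 + q^-1
key observation: V(q) takes 2 values over 4 diagrams, fixing the grouping


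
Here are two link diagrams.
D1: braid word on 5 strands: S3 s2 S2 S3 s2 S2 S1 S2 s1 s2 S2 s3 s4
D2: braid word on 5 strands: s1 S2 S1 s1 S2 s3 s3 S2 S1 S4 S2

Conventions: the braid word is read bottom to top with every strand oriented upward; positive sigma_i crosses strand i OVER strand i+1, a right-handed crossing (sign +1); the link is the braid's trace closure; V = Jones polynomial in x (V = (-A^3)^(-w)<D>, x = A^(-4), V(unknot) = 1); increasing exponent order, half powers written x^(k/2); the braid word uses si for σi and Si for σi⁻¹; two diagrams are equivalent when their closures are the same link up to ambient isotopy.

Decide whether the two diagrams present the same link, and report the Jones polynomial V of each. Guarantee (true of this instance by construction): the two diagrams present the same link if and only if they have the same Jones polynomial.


equivalent: no
D1 (bracket A^-5 + A^-1; 13 crossings at w = -1): V = -x^(-1/2) - x^(1/2)
V(D2) = x^(-7/2) - x^(-5/2) + x^(-3/2) - 2x^(-1/2) - x^(3/2)  (w -3, c 11, <D> = A^-15 + 2A^-7 - A^-3 + A - A^5)
key observation: 2 classes among 2 diagrams; unequal V(x) rules out equality


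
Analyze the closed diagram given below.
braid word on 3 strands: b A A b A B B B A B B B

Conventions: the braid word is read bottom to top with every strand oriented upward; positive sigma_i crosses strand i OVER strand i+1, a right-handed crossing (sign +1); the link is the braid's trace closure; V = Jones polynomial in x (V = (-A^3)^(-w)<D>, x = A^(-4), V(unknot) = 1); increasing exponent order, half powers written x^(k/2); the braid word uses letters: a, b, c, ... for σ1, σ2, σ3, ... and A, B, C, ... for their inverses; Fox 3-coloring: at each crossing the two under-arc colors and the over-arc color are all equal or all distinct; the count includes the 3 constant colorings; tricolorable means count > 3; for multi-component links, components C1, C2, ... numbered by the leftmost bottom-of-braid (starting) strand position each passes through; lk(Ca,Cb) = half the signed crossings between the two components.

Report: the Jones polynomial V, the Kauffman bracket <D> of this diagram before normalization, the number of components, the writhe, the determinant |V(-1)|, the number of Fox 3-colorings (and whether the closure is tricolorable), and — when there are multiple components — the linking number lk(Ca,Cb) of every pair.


V = -x^-8 + x^-5 + x^-3
<D> = A^-12 + A^-4 - A^8 (w = -8)
1 component over 12 crossings, w = -8
9 Fox colorings among 3^12, |V(-1)| = 3: tricolorable
why: the span of V is 5, forcing >= 5 crossings in any diagram


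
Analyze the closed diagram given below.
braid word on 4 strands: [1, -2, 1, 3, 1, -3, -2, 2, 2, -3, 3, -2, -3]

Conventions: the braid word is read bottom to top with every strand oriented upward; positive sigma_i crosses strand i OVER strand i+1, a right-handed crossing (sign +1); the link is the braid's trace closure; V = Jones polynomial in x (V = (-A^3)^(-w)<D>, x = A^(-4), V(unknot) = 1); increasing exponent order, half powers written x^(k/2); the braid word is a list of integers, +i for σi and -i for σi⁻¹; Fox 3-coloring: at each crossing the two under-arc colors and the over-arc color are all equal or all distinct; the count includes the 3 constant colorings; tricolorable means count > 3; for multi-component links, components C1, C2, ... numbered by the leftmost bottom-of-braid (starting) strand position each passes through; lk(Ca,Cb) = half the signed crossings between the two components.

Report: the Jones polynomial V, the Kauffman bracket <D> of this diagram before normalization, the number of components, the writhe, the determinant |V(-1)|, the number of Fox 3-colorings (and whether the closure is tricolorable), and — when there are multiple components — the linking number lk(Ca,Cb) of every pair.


V = x + x^3 - x^4
<D> = A^-13 - A^-9 - A^-1 (w = +1)
1 component over 13 crossings, w = +1
9 Fox colorings among 3^13, |V(-1)| = 3: tricolorable
why: |V(-1)| = 3: so tricolorable, since 3 divides 3


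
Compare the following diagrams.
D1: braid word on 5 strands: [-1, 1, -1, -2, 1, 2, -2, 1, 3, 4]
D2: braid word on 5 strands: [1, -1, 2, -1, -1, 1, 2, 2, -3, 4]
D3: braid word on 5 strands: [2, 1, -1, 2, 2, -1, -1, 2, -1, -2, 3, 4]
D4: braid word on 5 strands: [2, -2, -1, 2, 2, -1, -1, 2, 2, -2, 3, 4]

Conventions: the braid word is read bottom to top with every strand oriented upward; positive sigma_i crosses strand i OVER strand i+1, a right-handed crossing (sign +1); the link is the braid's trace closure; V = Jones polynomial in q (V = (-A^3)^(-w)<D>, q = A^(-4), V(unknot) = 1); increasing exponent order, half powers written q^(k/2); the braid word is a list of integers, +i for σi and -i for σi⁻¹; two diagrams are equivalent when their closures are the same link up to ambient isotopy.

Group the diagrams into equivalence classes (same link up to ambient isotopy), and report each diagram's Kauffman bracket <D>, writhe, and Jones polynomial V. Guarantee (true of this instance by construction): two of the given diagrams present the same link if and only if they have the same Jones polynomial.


grouping into links: {D1} | {D2} | {D3, D4}
V(D1) = 1  (w +2, c 10, <D> = A^6)
V(D2) = q + q^3 - q^4  (w +2, c 10, <D> = -A^-10 + A^-6 + A^2)
V(D3) = -q^-3 + 2q^-2 - 2q^-1 + 3 - 2q + 2q^2 - q^3  (w +2, c 12, <D> = -A^-6 + 2A^-2 - 2A^2 + 3A^6 - 2A^10 + 2A^14 - A^18)
V(D4) = -q^-3 + 2q^-2 - 2q^-1 + 3 - 2q + 2q^2 - q^3  (w +2, c 12, <D> = -A^-6 + 2A^-2 - 2A^2 + 3A^6 - 2A^10 + 2A^14 - A^18)
why: comparing 4 Jones polynomials yields 3 groups


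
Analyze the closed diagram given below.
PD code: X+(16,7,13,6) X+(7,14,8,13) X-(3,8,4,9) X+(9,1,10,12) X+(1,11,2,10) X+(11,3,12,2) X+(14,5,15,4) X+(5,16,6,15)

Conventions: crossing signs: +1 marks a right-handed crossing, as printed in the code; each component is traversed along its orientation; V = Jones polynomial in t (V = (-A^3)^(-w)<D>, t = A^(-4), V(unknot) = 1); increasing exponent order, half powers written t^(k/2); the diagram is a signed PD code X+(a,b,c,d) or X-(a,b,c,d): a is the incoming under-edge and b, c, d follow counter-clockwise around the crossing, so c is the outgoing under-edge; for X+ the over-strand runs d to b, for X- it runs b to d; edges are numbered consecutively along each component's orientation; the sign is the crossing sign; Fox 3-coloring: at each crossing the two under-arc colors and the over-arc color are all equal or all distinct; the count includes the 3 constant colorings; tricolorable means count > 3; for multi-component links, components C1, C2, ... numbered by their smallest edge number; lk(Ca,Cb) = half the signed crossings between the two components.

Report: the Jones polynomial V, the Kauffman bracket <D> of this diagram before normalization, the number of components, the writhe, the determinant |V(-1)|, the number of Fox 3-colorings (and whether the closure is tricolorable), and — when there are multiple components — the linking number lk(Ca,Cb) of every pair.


V(t) = -t^(5/2) - 2t^(9/2) + 2t^(11/2) - 2t^(13/2) + 2t^(15/2) - 2t^(17/2) + t^(19/2)
bracket: A^-20 - 2A^-16 + 2A^-12 - 2A^-8 + 2A^-4 - 2 - A^8, w = +6
2 components, writhe +6, over 8 crossings
lk(C1,C2) = +2
det 12, colorings 9 of 3^8 — tricolorable
observation: span 7 respects span(V) <= c + mu - 1 = 9 for this 2-component diagram


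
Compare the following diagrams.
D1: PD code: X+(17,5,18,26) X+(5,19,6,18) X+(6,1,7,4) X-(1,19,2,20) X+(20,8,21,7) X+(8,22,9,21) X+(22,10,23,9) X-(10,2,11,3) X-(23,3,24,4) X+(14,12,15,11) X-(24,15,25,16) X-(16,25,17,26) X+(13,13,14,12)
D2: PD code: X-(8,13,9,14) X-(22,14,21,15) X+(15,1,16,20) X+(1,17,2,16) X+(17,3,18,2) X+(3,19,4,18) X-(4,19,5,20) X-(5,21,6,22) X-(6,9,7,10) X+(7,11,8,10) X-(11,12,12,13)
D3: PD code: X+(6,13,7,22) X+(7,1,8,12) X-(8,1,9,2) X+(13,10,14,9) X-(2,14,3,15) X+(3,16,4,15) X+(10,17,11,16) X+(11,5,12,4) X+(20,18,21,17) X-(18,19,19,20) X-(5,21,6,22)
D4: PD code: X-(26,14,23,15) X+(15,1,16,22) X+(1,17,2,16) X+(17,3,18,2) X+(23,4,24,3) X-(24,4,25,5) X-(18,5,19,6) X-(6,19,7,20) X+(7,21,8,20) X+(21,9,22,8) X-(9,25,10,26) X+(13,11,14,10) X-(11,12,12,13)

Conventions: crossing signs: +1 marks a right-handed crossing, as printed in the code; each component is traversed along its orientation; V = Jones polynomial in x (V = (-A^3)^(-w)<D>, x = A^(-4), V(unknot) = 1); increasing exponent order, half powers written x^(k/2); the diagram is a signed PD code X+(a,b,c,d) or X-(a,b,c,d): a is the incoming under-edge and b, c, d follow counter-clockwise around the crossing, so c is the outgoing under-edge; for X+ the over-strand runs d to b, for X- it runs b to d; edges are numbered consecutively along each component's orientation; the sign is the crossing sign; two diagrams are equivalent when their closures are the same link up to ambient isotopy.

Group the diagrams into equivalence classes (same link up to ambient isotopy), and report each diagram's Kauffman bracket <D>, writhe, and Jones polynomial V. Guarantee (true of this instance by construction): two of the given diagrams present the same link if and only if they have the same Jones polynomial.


equivalence classes: {D1, D2, D4} | {D3}
D1 (bracket -A^-5 + A^-1 - A^3 + 2A^7 + A^15; 13 crossings at w = +3): V = -x^(-3/2) - 2x^(1/2) + x^(3/2) - x^(5/2) + x^(7/2)
D2 (bracket -A^-17 + A^-13 - A^-9 + 2A^-5 + A^3; 11 crossings at w = -1): V = -x^(-3/2) - 2x^(1/2) + x^(3/2) - x^(5/2) + x^(7/2)
V(D3) = -x^(1/2) - x^(5/2)  [11 crossings, <D> = A^-1 + A^7, w = +3]
D4 (bracket -A^-11 + A^-7 - A^-3 + 2A + A^9; 13 crossings at w = +1): V = -x^(-3/2) - 2x^(1/2) + x^(3/2) - x^(5/2) + x^(7/2)
observation: 2 values of V(x) split the 4 diagrams


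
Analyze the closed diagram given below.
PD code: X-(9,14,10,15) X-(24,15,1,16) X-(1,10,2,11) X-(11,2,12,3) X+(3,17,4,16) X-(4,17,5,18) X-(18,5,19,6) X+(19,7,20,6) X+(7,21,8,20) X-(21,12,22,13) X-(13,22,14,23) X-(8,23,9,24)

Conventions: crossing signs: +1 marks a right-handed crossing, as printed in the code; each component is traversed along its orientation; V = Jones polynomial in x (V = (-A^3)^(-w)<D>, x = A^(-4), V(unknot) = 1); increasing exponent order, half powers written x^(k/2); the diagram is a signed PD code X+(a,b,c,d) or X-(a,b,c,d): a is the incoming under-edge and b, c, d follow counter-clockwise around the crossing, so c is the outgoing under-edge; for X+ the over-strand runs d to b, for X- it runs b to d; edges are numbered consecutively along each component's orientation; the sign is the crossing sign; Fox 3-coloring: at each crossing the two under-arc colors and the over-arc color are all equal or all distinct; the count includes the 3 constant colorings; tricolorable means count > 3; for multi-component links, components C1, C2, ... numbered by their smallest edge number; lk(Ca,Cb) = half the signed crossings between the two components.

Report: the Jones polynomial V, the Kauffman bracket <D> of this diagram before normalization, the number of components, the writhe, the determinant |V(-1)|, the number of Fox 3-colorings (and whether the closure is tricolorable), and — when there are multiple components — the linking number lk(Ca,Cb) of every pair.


Jones polynomial: V(x) = x^-8 - 2x^-7 + x^-6 - 2x^-5 + 2x^-4 + x^-2
<D> = A^-10 + 2A^-2 - 2A^2 + A^6 - 2A^10 + A^14; writhe -6
components 1, writhe -6 (12 crossings)
3-colorings: 27 of 3^12, det 9 — tricolorable
note: V spans 6 powers of x: at least 6 crossings in any diagram


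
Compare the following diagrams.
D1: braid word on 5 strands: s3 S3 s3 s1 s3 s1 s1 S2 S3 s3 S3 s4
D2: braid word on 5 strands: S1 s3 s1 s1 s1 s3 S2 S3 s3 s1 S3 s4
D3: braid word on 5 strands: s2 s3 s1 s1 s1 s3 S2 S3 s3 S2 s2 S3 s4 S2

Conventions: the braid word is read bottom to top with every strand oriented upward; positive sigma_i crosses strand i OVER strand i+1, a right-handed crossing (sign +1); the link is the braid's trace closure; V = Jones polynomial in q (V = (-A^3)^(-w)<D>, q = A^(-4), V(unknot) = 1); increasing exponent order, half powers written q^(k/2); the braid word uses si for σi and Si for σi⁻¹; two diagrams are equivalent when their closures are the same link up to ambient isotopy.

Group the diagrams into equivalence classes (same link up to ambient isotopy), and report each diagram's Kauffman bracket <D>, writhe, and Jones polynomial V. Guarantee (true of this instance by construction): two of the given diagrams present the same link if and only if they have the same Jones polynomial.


grouping into links: {D1, D2, D3}
V(D1) = q + q^3 - q^4  (w +4, c 12, <D> = -A^-4 + 1 + A^8)
D2 (bracket -A^-4 + 1 + A^8; 12 crossings at w = +4): V = q + q^3 - q^4
V(D3) = q + q^3 - q^4  (w +4, c 14, <D> = -A^-4 + 1 + A^8)
key observation: one V(q) for all 3 diagrams — one class (guaranteed)


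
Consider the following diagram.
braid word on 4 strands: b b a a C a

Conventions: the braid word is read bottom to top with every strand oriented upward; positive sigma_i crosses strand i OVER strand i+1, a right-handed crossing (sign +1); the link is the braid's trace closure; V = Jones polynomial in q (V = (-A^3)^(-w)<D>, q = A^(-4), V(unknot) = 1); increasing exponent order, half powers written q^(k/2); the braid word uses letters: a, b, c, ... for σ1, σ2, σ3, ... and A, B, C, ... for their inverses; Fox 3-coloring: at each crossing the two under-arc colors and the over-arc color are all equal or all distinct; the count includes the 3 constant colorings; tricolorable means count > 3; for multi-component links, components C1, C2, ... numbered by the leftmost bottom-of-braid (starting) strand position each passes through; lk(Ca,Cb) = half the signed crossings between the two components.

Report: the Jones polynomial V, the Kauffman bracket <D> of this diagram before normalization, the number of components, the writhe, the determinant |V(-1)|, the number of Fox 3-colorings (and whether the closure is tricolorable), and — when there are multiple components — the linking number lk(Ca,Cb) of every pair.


Jones polynomial: V(q) = -q^(3/2) - 2q^(7/2) + q^(9/2) - q^(11/2) + q^(13/2)
<D> = A^-14 - A^-10 + A^-6 - 2A^-2 - A^6; writhe +4
components 2, writhe +4 (6 crossings)
linking number lk(C1,C2) = +1
3-colorings: 9 of 3^6, det 6 — tricolorable
note: w = +4 (over 6 crossings) is diagram-only; (-A^3)^(-4) removes it from V


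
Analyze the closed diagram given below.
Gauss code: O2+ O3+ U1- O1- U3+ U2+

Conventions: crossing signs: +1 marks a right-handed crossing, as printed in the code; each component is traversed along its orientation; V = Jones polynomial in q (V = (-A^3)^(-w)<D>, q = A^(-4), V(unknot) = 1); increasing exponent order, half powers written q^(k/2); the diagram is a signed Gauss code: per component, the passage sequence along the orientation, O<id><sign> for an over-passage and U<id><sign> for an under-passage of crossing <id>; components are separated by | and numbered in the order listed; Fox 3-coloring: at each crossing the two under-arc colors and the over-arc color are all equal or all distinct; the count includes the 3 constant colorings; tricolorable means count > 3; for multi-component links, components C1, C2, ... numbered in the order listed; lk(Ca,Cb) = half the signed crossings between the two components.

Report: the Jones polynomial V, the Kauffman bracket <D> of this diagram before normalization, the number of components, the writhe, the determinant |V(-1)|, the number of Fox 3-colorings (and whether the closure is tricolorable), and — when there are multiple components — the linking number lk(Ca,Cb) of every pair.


Jones polynomial: V(q) = 1
<D> = -A^3; writhe +1
components 1, writhe +1 (3 crossings)
3-colorings: 3 of 3^3, det 1 — not tricolorable
note: |V(-1)| = 1: so not tricolorable, since 3 does not divide 1


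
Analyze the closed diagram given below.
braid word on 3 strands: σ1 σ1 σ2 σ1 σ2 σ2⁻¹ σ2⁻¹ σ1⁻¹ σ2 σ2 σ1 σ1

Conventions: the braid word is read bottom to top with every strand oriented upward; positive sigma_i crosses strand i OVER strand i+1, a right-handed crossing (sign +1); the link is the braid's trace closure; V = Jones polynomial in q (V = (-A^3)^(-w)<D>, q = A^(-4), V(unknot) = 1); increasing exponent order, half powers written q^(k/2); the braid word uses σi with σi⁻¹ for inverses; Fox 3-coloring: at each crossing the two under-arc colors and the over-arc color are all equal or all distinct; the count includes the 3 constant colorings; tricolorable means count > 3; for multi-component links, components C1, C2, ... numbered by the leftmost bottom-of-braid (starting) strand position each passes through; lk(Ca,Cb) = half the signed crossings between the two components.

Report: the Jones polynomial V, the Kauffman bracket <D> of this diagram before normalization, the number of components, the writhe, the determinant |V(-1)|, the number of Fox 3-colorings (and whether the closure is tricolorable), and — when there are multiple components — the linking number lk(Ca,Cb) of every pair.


V = q^2 + 2q^4 - 2q^5 + q^6 - 2q^7 + q^8
<D> = A^-14 - 2A^-10 + A^-6 - 2A^-2 + 2A^2 + A^10 (w = +6)
1 component over 12 crossings, w = +6
27 Fox colorings among 3^12, |V(-1)| = 9: tricolorable
why: the word shrinks to σ1 σ1 σ2 σ1 σ2⁻¹ σ1⁻¹ σ2 σ2 σ1 σ1 after cancelling


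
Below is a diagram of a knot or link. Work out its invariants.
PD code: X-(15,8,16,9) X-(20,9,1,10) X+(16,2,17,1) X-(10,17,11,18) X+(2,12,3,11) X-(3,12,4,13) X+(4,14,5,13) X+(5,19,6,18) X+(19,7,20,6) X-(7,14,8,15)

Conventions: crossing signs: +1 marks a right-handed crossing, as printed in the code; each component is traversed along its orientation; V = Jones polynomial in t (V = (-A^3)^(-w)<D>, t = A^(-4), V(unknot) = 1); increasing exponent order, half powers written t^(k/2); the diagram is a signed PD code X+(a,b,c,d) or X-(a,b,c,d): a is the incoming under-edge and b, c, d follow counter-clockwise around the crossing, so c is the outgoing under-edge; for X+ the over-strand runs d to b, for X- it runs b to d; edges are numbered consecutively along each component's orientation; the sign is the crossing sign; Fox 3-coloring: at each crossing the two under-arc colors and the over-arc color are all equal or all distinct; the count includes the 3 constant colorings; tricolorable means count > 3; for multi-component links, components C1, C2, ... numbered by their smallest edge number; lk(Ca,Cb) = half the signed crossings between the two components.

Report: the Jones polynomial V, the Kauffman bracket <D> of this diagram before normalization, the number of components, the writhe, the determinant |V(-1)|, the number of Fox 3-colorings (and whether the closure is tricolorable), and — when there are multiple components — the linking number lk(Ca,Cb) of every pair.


V(t) = -t^-3 + 2t^-2 - 2t^-1 + 3 - 2t + 2t^2 - t^3
bracket: -A^-12 + 2A^-8 - 2A^-4 + 3 - 2A^4 + 2A^8 - A^12, w = 0
1 component, writhe 0, over 10 crossings
det 13, colorings 3 of 3^10 — not tricolorable
observation: the span of V is 6, forcing >= 6 crossings in any diagram


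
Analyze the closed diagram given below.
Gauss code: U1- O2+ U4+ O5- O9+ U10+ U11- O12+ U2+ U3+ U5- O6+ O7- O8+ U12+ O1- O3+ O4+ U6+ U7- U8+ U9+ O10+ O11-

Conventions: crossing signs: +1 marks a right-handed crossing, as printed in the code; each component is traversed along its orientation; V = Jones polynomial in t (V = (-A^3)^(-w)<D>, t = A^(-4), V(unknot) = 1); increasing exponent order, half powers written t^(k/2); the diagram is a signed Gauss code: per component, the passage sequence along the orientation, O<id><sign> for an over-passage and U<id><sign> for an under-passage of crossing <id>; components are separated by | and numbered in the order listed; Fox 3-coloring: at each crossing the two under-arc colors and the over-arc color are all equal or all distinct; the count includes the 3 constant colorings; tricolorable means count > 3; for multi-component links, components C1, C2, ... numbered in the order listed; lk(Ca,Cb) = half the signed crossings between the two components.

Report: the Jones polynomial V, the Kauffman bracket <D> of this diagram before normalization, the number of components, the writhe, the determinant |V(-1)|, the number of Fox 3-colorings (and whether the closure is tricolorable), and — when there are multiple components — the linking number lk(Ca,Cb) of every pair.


V = t + t^3 - t^4
<D> = -A^-4 + 1 + A^8 (w = +4)
1 component over 12 crossings, w = +4
9 Fox colorings among 3^12, |V(-1)| = 3: tricolorable
why: w = +4 shifts under R1 moves; the (-A^3)^(-4) factor cancels that in V


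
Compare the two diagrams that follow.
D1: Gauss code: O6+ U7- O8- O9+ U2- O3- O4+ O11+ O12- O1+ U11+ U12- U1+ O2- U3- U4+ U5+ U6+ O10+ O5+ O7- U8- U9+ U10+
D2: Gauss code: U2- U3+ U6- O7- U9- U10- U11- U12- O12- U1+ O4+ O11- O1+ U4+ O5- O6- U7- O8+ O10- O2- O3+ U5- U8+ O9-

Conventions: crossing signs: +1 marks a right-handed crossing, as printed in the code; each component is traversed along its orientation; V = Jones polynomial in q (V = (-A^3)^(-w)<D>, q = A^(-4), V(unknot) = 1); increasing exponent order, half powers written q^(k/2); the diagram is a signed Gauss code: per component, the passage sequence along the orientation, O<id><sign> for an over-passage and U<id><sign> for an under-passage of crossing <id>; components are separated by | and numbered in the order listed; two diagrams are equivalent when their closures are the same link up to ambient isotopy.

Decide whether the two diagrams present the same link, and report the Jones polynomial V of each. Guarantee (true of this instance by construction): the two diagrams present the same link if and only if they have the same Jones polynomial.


equivalent: no
V(D1) = 1  (w +2, c 12, <D> = A^6)
V(D2) = -q^-6 + q^-5 - q^-4 + 2q^-3 - q^-2 + q^-1  [12 crossings, <D> = A^-8 - A^-4 + 2 - A^4 + A^8 - A^12, w = -4]
key observation: V(q) takes 2 values over 2 diagrams, fixing the grouping


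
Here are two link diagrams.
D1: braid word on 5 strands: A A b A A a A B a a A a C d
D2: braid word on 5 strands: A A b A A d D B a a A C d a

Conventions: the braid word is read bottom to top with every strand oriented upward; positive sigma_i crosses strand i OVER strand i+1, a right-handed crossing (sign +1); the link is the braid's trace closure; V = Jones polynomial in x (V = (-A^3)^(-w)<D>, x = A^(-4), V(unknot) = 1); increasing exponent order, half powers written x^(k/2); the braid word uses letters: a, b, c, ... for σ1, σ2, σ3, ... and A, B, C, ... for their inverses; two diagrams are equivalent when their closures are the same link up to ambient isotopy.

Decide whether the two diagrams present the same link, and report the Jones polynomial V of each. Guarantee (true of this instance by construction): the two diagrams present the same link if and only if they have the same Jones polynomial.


equivalent: yes
D1 (bracket A^-6 + A^-2 + A^2 + A^6; 14 crossings at w = -2): V = x^-3 + x^-2 + x^-1 + 1
V(D2) = x^-3 + x^-2 + x^-1 + 1  (w -2, c 14, <D> = A^-6 + A^-2 + A^2 + A^6)
key observation: from 14 to 14 crossings by R-moves: one link, two diagrams


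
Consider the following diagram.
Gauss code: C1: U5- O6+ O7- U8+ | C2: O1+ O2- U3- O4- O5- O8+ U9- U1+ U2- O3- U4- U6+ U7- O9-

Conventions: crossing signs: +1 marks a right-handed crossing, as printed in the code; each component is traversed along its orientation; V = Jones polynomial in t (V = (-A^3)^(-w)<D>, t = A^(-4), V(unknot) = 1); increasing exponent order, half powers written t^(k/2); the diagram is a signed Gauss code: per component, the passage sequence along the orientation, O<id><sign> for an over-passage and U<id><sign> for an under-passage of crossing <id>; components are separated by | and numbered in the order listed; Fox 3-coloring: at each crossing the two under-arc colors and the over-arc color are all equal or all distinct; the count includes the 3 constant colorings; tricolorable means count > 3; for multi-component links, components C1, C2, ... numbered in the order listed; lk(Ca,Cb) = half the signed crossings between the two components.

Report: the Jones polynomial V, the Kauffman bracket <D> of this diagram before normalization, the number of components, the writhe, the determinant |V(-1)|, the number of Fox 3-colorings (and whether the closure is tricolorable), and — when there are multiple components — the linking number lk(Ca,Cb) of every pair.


V = t^(-9/2) - t^(-5/2) - t^(-3/2) - t^(-1/2)
<D> = A^-7 + A^-3 + A - A^9 (w = -3)
2 components over 9 crossings, w = -3
lk(C1,C2): 0
27 Fox colorings among 3^9, |V(-1)| = 0: tricolorable
why: every pair of the 2 components has lk = 0


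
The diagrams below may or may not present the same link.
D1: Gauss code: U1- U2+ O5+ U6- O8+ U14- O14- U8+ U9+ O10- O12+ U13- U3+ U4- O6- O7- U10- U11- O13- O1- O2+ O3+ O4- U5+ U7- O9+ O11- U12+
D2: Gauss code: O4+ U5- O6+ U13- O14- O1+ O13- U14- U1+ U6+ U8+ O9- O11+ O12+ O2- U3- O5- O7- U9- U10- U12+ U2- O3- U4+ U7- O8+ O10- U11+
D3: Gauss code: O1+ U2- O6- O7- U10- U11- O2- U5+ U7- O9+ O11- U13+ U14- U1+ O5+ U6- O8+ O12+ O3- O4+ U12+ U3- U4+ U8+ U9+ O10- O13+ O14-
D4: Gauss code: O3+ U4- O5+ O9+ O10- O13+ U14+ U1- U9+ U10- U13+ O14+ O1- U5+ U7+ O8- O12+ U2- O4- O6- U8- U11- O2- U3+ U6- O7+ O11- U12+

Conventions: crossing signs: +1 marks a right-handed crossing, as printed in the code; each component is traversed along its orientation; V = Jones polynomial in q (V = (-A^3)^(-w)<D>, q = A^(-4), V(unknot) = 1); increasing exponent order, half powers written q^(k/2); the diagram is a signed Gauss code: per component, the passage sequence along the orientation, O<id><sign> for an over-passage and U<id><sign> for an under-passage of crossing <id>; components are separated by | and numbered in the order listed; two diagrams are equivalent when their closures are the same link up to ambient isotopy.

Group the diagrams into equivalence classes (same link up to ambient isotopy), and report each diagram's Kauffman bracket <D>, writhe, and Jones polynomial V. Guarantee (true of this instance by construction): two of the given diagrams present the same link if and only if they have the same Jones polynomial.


classes: {D1, D2, D3, D4}
V(D1) = -q^-5 + q^-4 - q^-3 + 2q^-2 - q^-1 + 2 - q  [14 crossings, <D> = -A^-10 + 2A^-6 - A^-2 + 2A^2 - A^6 + A^10 - A^14, w = -2]
V(D2) = -q^-5 + q^-4 - q^-3 + 2q^-2 - q^-1 + 2 - q  [14 crossings, <D> = -A^-10 + 2A^-6 - A^-2 + 2A^2 - A^6 + A^10 - A^14, w = -2]
D3 (bracket -A^-4 + 2 - A^4 + 2A^8 - A^12 + A^16 - A^20; 14 crossings at w = 0): V = -q^-5 + q^-4 - q^-3 + 2q^-2 - q^-1 + 2 - q
V(D4) = -q^-5 + q^-4 - q^-3 + 2q^-2 - q^-1 + 2 - q  (w 0, c 14, <D> = -A^-4 + 2 - A^4 + 2A^8 - A^12 + A^16 - A^20)
note: one V(q) for all 4 diagrams — one class (guaranteed)


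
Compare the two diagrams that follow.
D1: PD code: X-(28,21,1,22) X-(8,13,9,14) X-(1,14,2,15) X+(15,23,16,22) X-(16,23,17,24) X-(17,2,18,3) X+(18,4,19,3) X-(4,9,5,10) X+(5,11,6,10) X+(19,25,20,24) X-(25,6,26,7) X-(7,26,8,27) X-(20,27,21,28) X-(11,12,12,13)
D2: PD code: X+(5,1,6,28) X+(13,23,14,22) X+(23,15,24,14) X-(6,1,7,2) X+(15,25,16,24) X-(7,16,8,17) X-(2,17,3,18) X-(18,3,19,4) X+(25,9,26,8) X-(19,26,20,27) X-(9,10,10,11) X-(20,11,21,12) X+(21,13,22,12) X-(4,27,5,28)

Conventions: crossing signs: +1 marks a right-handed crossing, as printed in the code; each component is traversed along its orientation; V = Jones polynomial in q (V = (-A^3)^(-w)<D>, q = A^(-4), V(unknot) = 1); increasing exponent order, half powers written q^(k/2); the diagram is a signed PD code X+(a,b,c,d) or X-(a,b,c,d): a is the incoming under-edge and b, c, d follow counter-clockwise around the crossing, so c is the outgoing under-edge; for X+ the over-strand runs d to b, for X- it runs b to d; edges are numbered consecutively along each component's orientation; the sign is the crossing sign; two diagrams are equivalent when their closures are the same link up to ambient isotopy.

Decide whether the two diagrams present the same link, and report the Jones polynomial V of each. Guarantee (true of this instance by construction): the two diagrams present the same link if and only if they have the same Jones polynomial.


equivalent: no
V(D1) = -q^-6 + q^-5 - q^-4 + 2q^-3 - q^-2 + q^-1  (w -6, c 14, <D> = A^-14 - A^-10 + 2A^-6 - A^-2 + A^2 - A^6)
V(D2) = q^-4 - 2q^-3 + 3q^-2 - 4q^-1 + 5 - 4q + 3q^2 - 2q^3 + q^4  (w -2, c 14, <D> = A^-22 - 2A^-18 + 3A^-14 - 4A^-10 + 5A^-6 - 4A^-2 + 3A^2 - 2A^6 + A^10)
why: 2 classes among 2 diagrams; unequal V(q) rules out equality


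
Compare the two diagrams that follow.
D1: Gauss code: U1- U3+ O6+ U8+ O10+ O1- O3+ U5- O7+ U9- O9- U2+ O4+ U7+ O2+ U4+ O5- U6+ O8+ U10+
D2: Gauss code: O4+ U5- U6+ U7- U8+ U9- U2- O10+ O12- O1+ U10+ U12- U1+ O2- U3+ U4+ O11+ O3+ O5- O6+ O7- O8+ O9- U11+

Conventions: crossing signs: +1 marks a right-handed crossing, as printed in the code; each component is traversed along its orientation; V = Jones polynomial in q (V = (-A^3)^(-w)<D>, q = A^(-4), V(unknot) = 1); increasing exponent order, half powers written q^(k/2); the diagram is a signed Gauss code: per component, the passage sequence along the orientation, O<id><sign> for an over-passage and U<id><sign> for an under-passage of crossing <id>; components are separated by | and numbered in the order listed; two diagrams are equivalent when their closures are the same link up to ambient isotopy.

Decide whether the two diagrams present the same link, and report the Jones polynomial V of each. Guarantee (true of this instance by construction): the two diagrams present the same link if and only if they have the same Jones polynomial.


same link: no
V(D1) = q^2 + 2q^4 - 2q^5 + q^6 - 2q^7 + q^8  [10 crossings, <D> = A^-20 - 2A^-16 + A^-12 - 2A^-8 + 2A^-4 + A^4, w = +4]
D2 (bracket A^6; 12 crossings at w = +2): V = 1
note: comparing 2 Jones polynomials yields 2 groups


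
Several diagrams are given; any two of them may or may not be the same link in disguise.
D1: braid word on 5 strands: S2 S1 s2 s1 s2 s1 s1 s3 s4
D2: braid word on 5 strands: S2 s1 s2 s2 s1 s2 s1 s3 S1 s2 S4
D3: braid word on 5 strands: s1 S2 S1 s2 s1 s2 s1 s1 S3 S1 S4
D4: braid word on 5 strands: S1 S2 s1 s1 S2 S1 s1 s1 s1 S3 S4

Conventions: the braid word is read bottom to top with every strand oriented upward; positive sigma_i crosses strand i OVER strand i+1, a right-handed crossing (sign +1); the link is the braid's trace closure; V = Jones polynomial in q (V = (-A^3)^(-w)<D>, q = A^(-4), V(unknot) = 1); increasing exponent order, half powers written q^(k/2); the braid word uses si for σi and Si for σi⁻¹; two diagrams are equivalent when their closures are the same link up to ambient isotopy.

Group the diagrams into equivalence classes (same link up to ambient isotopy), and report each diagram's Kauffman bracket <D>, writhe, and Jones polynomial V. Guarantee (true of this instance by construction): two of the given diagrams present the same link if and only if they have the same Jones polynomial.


equivalence classes: {D1, D3} | {D2} | {D4}
D1 (bracket -A^-3 + A^5 + A^9 + A^13; 9 crossings at w = +5): V = -q^(1/2) - q^(3/2) - q^(5/2) + q^(9/2)
D2 (bracket A^-7 - A^-3 + A + A^9; 11 crossings at w = +5): V = -q^(3/2) - q^(7/2) + q^(9/2) - q^(11/2)
D3 (bracket -A^-15 + A^-7 + A^-3 + A; 11 crossings at w = +1): V = -q^(1/2) - q^(3/2) - q^(5/2) + q^(9/2)
V(D4) = -q^(-3/2) + q^(-1/2) - 2q^(1/2) + q^(3/2) - 2q^(5/2) + q^(7/2)  (w -1, c 11, <D> = -A^-17 + 2A^-13 - A^-9 + 2A^-5 - A^-1 + A^3)
key observation: 3 classes among 4 diagrams; unequal V(q) rules out equality
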